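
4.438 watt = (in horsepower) 0.005951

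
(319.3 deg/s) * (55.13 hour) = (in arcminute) 3.802e+09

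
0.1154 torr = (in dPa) 153.9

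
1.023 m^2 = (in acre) 0.0002528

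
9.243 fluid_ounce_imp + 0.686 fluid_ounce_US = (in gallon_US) 0.07474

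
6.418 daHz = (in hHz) 0.6418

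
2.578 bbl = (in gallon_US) 108.3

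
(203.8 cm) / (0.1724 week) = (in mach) 5.74e-08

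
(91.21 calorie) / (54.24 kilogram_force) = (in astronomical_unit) 4.796e-12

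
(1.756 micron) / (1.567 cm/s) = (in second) 0.0001121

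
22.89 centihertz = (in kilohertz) 0.0002289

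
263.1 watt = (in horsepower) 0.3528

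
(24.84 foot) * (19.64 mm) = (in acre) 3.674e-05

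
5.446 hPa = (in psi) 0.07899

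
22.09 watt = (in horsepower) 0.02962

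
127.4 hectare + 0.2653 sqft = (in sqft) 1.371e+07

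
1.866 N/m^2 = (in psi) 0.0002706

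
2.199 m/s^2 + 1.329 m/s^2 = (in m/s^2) 3.528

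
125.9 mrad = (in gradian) 8.015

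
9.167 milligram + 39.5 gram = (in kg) 0.03951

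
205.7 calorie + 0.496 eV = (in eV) 5.372e+21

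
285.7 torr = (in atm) 0.3759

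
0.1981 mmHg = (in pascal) 26.41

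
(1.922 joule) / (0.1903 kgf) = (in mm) 1030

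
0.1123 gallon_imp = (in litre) 0.5105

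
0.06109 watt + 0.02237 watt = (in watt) 0.08346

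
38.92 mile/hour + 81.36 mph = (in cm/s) 5377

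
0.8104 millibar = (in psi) 0.01175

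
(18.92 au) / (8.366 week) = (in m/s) 5.594e+05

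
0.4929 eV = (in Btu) 7.485e-23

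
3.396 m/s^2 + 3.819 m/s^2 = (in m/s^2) 7.215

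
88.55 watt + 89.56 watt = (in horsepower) 0.2388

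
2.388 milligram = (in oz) 8.423e-05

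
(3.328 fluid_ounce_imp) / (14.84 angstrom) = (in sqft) 6.859e+05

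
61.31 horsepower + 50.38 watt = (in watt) 4.577e+04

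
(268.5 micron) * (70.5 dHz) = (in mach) 5.559e-06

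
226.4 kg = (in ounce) 7986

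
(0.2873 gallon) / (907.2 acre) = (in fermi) 2.962e+05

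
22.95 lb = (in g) 1.041e+04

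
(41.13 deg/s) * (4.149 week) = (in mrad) 1.801e+09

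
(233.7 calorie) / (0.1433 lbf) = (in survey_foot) 5033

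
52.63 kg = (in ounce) 1856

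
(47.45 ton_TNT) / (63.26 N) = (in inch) 1.236e+11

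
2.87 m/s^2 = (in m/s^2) 2.87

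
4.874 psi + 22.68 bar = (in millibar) 2.302e+04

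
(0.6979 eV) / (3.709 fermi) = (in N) 3.015e-05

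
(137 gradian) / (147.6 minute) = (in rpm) 0.00232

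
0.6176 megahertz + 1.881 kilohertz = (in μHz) 6.195e+11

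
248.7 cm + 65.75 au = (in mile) 6.112e+09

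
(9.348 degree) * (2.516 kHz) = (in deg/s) 2.352e+04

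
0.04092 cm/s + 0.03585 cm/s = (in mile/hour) 0.001717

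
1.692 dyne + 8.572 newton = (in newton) 8.572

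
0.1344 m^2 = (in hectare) 1.344e-05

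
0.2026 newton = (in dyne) 2.026e+04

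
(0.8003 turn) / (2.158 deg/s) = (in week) 0.0002207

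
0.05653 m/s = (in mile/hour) 0.1265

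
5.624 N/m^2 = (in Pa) 5.624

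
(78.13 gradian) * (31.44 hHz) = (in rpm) 3.685e+04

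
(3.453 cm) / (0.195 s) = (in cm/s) 17.71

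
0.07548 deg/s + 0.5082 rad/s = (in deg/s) 29.19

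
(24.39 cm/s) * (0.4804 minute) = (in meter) 7.03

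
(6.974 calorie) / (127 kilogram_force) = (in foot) 0.07687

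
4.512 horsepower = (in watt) 3365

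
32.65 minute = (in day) 0.02267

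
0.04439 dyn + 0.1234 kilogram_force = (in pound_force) 0.2721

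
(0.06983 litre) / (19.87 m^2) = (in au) 2.349e-17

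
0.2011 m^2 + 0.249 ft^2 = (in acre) 5.541e-05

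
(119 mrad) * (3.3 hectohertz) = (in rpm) 375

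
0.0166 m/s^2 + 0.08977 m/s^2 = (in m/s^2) 0.1064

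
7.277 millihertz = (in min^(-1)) 0.4366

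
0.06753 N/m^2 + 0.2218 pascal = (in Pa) 0.2893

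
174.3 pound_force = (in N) 775.3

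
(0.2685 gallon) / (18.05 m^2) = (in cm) 0.005631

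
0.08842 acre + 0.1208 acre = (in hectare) 0.08467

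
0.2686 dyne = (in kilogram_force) 2.739e-07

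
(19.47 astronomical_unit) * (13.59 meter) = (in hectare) 3.958e+09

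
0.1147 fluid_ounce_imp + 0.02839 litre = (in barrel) 0.0001991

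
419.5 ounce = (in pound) 26.22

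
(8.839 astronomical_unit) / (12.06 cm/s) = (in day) 1.269e+08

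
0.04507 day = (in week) 0.006439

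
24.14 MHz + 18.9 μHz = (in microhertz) 2.414e+13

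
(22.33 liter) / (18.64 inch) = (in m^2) 0.04716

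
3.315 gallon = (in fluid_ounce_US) 424.3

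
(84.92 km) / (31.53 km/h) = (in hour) 2.693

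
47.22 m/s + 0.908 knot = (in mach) 0.1401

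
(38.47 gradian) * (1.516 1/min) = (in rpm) 0.1458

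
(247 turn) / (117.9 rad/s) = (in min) 0.2194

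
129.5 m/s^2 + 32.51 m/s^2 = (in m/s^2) 162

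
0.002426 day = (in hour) 0.05822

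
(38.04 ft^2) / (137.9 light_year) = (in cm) 2.709e-16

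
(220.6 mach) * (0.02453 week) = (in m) 1.114e+09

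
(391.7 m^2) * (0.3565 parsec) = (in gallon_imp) 9.478e+20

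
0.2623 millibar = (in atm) 0.0002589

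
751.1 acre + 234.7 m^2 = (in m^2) 3.04e+06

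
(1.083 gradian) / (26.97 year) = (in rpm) 1.91e-10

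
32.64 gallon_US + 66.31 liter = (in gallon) 50.16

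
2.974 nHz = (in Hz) 2.974e-09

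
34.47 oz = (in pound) 2.154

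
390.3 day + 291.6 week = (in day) 2432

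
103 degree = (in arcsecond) 3.708e+05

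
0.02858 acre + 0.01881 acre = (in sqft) 2064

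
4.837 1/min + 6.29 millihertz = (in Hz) 0.08691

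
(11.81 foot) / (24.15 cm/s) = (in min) 0.2484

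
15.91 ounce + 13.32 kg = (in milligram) 1.377e+07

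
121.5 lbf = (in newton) 540.5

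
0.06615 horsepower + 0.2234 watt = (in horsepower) 0.06645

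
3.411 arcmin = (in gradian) 0.06317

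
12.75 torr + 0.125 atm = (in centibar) 14.37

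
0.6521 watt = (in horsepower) 0.0008745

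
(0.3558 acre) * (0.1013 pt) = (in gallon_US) 13.59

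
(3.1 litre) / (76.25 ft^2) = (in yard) 0.0004786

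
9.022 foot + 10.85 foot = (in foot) 19.87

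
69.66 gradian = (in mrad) 1094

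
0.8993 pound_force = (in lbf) 0.8993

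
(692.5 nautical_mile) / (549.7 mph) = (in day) 0.06041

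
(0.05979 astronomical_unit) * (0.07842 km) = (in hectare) 7.014e+07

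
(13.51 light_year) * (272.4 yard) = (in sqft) 3.427e+20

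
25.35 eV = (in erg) 4.062e-11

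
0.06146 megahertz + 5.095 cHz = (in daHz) 6146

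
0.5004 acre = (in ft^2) 2.18e+04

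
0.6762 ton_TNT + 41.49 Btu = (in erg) 2.829e+16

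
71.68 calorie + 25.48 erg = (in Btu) 0.2843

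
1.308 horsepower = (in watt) 975.4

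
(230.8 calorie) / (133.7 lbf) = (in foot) 5.327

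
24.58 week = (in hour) 4129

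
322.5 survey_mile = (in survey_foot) 1.703e+06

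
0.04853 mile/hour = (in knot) 0.04217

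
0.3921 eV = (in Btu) 5.954e-23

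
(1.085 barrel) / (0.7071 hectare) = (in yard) 2.668e-05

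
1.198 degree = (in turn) 0.003328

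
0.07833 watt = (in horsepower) 0.000105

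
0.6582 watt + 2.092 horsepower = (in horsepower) 2.093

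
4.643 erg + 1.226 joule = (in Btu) 0.001162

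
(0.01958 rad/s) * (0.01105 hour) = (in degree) 44.63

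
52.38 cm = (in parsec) 1.698e-17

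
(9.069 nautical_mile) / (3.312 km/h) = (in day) 0.2113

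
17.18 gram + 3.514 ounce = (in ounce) 4.12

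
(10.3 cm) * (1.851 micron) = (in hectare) 1.907e-11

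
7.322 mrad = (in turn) 0.001165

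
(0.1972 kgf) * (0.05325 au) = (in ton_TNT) 3.682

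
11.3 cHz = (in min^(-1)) 6.78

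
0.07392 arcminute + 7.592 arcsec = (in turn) 9.28e-06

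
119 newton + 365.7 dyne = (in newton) 119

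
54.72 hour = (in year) 0.006247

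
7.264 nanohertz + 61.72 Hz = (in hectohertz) 0.6172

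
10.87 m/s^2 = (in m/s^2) 10.87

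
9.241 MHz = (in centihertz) 9.241e+08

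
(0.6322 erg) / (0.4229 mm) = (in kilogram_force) 1.524e-05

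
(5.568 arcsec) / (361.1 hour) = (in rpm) 1.983e-10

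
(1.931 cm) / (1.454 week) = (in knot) 4.268e-08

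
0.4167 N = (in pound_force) 0.09368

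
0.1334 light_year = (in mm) 1.262e+18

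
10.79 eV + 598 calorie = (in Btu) 2.371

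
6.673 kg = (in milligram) 6.673e+06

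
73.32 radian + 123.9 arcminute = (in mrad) 7.336e+04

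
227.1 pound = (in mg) 1.03e+08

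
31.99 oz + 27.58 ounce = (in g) 1689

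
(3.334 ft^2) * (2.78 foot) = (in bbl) 1.651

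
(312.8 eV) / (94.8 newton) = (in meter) 5.287e-19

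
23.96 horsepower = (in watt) 1.787e+04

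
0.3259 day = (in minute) 469.3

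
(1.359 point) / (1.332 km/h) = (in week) 2.142e-09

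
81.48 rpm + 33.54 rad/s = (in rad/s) 42.07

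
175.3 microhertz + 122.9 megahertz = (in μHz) 1.229e+14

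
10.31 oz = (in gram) 292.3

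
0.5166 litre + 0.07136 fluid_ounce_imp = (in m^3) 0.0005186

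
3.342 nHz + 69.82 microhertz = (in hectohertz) 6.982e-07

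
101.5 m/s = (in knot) 197.3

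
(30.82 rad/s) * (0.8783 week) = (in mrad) 1.637e+10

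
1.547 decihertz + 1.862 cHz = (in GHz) 1.733e-10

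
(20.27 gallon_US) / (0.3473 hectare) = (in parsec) 7.16e-22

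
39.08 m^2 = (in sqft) 420.7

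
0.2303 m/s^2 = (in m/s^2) 0.2303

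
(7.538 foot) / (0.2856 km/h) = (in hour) 0.008045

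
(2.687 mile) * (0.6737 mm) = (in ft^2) 31.36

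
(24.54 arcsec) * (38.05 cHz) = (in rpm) 0.0004323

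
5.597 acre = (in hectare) 2.265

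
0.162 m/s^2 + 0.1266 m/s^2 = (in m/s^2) 0.2886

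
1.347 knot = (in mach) 0.002035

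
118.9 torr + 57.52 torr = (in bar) 0.2352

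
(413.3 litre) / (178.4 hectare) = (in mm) 0.0002317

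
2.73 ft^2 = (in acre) 6.267e-05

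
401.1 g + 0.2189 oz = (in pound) 0.898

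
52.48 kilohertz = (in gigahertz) 5.248e-05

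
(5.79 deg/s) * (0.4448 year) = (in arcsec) 2.924e+11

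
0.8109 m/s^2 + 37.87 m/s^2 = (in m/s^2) 38.68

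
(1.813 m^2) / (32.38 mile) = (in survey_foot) 0.0001141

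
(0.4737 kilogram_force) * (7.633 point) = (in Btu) 1.186e-05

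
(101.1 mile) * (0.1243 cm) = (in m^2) 202.2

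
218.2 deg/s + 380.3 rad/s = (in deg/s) 2.201e+04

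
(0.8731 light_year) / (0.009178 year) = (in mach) 8.381e+07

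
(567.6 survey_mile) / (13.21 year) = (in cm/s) 0.2193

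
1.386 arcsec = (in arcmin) 0.0231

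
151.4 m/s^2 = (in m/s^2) 151.4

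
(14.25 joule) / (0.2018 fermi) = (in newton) 7.061e+16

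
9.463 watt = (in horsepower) 0.01269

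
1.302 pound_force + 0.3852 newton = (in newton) 6.177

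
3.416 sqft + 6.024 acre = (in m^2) 2.438e+04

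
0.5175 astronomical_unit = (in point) 2.194e+14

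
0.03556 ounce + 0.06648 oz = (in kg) 0.002893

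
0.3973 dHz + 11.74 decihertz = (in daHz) 0.1214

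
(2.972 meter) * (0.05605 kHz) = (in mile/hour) 372.6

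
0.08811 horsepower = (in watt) 65.7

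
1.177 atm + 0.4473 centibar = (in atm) 1.181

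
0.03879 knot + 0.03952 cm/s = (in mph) 0.04552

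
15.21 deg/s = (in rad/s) 0.2655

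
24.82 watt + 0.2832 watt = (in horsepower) 0.03366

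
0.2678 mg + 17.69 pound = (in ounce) 283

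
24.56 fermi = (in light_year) 2.596e-30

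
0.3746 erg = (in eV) 2.338e+11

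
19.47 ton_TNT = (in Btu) 7.721e+07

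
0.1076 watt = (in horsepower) 0.0001443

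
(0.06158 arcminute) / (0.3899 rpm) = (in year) 1.391e-11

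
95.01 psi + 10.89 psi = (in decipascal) 7.302e+06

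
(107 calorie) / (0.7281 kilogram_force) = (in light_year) 6.627e-15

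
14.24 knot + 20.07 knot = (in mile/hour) 39.48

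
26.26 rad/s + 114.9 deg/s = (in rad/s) 28.27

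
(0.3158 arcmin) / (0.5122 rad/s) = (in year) 5.687e-12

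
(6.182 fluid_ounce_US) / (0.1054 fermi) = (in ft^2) 1.867e+13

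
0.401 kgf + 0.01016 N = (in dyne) 3.943e+05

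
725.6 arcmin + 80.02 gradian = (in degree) 84.11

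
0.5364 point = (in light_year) 2e-20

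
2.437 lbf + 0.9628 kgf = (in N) 20.28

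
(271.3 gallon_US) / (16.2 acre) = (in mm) 0.01566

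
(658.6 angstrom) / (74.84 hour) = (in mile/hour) 5.468e-13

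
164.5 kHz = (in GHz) 0.0001645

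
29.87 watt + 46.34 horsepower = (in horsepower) 46.38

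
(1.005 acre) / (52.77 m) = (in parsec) 2.498e-15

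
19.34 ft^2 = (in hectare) 0.0001797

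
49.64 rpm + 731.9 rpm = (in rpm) 781.5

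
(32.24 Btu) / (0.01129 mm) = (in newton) 3.013e+09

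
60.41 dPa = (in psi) 0.0008762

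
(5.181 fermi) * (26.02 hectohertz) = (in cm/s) 1.348e-09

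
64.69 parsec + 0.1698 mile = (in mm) 1.996e+21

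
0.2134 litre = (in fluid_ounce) 7.216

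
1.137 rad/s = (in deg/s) 65.15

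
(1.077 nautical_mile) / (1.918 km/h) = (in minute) 62.4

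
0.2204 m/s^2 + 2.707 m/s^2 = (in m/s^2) 2.927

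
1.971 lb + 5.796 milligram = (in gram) 894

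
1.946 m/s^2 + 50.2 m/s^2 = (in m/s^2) 52.15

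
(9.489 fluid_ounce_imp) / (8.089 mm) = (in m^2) 0.03333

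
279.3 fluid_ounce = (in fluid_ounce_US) 279.3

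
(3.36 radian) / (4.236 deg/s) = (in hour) 0.01262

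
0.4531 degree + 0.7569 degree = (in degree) 1.21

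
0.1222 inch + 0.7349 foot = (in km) 0.0002271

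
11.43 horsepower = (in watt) 8523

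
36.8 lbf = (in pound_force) 36.8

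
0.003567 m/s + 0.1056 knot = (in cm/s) 5.789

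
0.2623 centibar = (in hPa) 2.623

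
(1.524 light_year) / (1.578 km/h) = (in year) 1.043e+09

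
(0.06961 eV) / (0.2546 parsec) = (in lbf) 3.191e-37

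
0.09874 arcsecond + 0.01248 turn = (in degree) 4.493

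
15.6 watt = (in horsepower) 0.02092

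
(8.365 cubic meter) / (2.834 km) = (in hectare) 2.952e-07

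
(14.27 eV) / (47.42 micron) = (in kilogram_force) 4.916e-15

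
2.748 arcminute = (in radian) 0.0007994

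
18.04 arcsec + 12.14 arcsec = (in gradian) 0.009315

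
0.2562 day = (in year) 0.0007019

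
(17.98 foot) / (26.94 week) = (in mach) 9.878e-10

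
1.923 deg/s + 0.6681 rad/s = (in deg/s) 40.2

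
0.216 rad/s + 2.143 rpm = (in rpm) 4.206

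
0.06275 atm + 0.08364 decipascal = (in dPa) 6.358e+04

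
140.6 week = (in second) 8.503e+07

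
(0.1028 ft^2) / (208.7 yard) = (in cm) 0.005005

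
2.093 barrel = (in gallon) 87.91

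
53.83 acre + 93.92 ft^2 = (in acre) 53.83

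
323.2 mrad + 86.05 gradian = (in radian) 1.675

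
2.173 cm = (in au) 1.453e-13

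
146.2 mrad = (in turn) 0.02327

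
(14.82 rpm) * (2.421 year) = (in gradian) 7.543e+09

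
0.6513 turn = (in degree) 234.5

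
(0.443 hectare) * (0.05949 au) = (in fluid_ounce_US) 1.333e+18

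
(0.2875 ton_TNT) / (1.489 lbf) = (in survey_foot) 5.958e+08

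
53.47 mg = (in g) 0.05347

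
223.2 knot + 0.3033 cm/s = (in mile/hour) 256.9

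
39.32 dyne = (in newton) 0.0003932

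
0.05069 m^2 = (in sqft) 0.5456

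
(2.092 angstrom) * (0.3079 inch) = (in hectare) 1.636e-16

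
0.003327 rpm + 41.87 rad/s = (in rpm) 399.8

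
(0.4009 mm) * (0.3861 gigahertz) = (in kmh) 5.572e+05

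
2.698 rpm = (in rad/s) 0.2825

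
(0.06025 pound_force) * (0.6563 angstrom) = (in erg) 0.0001759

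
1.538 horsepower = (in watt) 1147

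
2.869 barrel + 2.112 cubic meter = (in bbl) 16.15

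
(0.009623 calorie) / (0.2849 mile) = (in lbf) 1.974e-05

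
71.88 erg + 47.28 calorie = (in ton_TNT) 4.728e-08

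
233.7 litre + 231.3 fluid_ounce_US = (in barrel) 1.513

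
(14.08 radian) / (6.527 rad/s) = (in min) 0.03595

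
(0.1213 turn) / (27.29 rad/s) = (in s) 0.02793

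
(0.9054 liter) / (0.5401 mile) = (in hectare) 1.042e-10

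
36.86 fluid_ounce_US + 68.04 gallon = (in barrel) 1.627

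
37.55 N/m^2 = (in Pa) 37.55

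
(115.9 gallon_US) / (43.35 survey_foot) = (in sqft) 0.3574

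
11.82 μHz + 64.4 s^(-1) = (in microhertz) 6.44e+07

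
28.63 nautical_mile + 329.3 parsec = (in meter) 1.016e+19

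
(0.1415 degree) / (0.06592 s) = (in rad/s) 0.03746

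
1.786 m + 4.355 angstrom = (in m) 1.786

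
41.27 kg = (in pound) 90.98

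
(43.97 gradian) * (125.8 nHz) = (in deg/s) 4.978e-06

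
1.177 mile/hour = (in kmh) 1.894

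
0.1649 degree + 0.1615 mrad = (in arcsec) 627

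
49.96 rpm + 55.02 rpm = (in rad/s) 10.99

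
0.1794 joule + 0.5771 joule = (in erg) 7.565e+06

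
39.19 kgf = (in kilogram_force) 39.19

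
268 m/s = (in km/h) 964.8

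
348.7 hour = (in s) 1.255e+06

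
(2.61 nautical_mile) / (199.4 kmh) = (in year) 2.767e-06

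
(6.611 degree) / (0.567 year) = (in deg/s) 3.697e-07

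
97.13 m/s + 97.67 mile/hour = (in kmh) 506.9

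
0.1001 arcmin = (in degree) 0.001668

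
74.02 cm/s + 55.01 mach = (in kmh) 6.743e+04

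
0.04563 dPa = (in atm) 4.503e-08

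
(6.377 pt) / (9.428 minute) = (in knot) 7.731e-06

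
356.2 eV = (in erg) 5.707e-10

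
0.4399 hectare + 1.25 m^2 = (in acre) 1.087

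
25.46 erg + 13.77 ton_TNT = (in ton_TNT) 13.77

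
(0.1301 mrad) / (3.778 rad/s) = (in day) 3.986e-10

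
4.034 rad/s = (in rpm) 38.52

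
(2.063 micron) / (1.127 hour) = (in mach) 1.493e-12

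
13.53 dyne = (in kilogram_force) 1.38e-05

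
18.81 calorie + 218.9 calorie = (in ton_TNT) 2.377e-07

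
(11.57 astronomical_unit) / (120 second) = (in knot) 2.804e+10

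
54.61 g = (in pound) 0.1204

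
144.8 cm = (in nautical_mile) 0.0007819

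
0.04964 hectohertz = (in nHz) 4.964e+09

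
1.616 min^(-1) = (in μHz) 2.693e+04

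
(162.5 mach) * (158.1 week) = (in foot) 1.736e+13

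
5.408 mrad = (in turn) 0.0008607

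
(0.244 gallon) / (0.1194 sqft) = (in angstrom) 8.327e+08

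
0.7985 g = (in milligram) 798.5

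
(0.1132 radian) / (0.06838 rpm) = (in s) 15.81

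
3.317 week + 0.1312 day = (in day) 23.35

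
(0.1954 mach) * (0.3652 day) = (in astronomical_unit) 1.403e-05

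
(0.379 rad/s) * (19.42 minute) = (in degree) 2.53e+04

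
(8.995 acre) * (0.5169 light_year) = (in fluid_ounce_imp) 6.265e+24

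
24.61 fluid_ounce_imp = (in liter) 0.6992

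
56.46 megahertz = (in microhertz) 5.646e+13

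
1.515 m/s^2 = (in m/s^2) 1.515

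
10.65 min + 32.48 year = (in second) 1.024e+09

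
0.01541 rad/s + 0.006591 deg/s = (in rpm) 0.1483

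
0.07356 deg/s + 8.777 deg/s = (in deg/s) 8.851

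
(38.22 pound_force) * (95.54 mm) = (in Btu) 0.0154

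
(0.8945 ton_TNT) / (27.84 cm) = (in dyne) 1.344e+15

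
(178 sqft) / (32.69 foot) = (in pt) 4705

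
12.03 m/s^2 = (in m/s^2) 12.03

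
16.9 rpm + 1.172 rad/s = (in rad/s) 2.942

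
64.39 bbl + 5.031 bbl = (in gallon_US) 2916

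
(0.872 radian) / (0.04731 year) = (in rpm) 5.581e-06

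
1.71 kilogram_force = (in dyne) 1.677e+06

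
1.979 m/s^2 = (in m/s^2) 1.979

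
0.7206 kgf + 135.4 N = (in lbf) 32.03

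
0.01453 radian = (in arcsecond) 2997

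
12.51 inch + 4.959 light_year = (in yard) 5.131e+16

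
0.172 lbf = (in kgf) 0.07802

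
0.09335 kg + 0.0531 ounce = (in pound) 0.2091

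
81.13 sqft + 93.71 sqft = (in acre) 0.004014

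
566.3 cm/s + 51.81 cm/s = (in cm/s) 618.1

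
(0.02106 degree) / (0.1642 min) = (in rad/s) 3.731e-05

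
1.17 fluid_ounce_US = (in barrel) 0.0002176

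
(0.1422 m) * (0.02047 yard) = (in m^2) 0.002662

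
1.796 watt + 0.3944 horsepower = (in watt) 295.9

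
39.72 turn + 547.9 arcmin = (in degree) 1.431e+04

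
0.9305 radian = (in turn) 0.1481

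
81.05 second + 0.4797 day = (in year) 0.001317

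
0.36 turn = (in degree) 129.6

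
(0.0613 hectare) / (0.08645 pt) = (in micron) 2.01e+13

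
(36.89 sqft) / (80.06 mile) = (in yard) 2.909e-05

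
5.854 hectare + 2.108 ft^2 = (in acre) 14.47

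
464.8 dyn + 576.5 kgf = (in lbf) 1271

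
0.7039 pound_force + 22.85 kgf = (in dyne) 2.272e+07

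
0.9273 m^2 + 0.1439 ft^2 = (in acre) 0.0002324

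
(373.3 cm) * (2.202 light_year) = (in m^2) 7.777e+16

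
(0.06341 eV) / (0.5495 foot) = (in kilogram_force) 6.185e-21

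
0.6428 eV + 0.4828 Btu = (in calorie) 121.7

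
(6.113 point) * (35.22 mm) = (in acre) 1.877e-08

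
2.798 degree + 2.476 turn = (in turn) 2.484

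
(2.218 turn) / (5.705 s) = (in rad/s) 2.443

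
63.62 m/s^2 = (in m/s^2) 63.62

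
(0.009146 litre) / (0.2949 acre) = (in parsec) 2.484e-25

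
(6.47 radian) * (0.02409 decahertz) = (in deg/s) 89.3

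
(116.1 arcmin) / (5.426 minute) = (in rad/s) 0.0001037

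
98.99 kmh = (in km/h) 98.99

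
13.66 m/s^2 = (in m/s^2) 13.66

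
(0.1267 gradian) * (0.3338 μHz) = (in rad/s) 6.643e-10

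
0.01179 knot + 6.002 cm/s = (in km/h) 0.2379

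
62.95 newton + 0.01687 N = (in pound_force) 14.16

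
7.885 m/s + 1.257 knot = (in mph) 19.08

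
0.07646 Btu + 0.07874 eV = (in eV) 5.035e+20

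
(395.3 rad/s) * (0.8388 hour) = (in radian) 1.194e+06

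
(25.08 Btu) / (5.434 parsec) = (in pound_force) 3.548e-14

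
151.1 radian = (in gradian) 9619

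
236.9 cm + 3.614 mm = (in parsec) 7.689e-17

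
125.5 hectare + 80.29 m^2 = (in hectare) 125.5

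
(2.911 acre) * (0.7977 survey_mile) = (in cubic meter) 1.512e+07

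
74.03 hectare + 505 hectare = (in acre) 1431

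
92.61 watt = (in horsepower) 0.1242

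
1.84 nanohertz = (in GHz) 1.84e-18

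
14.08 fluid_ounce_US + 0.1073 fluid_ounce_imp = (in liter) 0.4194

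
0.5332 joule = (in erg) 5.332e+06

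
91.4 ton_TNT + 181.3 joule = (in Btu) 3.625e+08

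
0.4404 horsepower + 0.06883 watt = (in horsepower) 0.4405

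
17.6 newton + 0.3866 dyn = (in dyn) 1.76e+06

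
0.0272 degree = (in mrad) 0.4747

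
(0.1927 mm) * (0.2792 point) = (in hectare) 1.898e-12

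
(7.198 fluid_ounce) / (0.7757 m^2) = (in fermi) 2.744e+11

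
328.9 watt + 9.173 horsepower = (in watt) 7169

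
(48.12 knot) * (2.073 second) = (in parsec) 1.663e-15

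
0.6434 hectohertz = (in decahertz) 6.434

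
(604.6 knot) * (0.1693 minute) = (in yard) 3455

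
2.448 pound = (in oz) 39.17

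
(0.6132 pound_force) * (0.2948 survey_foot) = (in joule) 0.2451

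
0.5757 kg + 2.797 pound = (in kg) 1.844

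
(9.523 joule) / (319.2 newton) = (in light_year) 3.153e-18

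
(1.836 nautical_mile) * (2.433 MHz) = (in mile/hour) 1.851e+10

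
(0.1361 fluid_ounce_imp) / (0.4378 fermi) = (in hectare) 8.833e+05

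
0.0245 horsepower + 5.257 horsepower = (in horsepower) 5.281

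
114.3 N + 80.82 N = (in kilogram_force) 19.9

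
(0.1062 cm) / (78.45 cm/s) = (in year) 4.293e-11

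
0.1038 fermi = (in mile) 6.45e-20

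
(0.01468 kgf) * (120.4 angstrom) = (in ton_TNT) 4.143e-19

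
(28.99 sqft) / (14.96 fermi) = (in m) 1.8e+14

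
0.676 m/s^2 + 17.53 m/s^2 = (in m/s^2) 18.21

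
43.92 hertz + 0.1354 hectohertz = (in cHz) 5746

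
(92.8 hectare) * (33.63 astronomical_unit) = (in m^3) 4.669e+18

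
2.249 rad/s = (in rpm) 21.48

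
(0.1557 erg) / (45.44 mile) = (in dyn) 2.129e-08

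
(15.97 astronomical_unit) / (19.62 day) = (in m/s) 1.409e+06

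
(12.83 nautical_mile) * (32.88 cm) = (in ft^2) 8.409e+04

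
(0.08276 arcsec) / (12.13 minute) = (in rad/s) 5.513e-10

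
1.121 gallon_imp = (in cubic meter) 0.005096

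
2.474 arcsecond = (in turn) 1.909e-06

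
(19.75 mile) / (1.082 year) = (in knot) 0.001811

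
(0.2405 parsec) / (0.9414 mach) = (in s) 2.315e+13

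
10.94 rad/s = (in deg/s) 626.8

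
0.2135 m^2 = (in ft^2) 2.298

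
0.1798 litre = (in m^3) 0.0001798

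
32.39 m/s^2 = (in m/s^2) 32.39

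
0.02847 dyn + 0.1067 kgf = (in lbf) 0.2352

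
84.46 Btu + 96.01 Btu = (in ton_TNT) 4.551e-05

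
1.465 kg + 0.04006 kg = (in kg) 1.505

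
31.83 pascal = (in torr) 0.2387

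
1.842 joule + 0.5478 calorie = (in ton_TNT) 9.88e-10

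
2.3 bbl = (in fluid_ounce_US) 1.236e+04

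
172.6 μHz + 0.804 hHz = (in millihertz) 8.04e+04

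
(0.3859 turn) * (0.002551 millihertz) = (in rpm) 5.907e-05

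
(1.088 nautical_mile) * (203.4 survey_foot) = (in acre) 30.87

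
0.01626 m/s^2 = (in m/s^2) 0.01626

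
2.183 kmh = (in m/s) 0.6064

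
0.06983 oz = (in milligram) 1980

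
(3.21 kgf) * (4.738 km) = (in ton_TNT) 3.565e-05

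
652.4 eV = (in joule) 1.045e-16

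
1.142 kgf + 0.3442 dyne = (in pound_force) 2.518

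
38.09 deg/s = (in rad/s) 0.6648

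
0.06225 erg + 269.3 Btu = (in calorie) 6.791e+04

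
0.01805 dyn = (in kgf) 1.841e-08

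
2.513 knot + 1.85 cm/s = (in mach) 0.003851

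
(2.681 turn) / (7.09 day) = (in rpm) 0.0002626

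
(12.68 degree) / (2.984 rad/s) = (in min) 0.001236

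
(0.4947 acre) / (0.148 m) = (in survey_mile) 8.405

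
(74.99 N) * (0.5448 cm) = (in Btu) 0.0003872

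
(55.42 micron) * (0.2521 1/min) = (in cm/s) 2.329e-05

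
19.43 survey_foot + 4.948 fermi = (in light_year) 6.26e-16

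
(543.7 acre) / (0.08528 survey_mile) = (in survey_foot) 5.26e+04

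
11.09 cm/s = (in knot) 0.2156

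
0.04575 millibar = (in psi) 0.0006635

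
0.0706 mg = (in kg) 7.06e-08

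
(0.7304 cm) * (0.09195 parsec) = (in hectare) 2.072e+09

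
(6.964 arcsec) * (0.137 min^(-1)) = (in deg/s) 4.417e-06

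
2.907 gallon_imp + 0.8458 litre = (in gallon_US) 3.715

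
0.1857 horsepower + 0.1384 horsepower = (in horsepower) 0.3241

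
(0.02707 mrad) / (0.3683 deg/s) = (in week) 6.963e-09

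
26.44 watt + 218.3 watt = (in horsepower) 0.3282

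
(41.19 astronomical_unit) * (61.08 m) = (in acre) 9.3e+10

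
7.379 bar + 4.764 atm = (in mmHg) 9155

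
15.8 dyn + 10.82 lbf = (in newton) 48.13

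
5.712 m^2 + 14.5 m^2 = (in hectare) 0.002021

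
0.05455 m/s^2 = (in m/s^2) 0.05455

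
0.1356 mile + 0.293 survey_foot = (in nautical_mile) 0.1179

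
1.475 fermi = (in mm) 1.475e-12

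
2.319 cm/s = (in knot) 0.04508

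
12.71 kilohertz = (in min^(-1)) 7.626e+05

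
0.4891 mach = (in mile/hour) 372.5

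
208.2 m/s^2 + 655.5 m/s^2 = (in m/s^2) 863.7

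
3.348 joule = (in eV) 2.09e+19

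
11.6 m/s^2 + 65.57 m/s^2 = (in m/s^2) 77.17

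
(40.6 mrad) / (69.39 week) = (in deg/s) 5.543e-08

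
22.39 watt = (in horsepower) 0.03003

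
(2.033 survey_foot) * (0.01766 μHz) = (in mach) 3.214e-11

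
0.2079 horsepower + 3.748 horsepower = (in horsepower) 3.956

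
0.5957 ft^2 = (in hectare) 5.534e-06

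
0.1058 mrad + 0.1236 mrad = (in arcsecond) 47.32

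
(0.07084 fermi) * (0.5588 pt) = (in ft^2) 1.503e-19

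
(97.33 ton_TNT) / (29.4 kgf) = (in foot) 4.634e+09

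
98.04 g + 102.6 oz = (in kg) 3.007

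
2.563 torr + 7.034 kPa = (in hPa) 73.76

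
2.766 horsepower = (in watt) 2063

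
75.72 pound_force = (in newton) 336.8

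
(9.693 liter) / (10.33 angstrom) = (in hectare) 938.3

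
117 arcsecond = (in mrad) 0.5672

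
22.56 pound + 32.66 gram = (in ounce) 362.1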